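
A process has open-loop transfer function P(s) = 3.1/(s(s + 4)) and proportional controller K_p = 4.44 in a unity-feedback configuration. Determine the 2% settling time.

T_s ≈ 2 s

Closed-loop characteristic equation: s² + 4s + 13.76 = 0, so ω_n = 3.71 rad/s and ζ = 4/(2·3.71) = 0.5391.
2% settling time T_s ≈ 4/(ζω_n) = 4/2 = 2 s.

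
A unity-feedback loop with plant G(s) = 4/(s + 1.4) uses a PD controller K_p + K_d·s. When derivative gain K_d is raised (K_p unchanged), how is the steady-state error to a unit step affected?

unchanged

K_d affects only the transient (the s-coefficient); the DC loop gain, and hence e_ss, depends only on K_p.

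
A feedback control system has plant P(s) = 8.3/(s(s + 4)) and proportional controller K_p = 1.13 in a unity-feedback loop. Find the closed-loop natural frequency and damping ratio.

1 + K_p·P(s) = 0 gives s² + 4s + 9.379 = 0.
So ω_n² = 9.379 ⇒ ω_n = 3.063 rad/s, and ζ = 4/(2ω_n) = 0.653.

ω_n = 3.06 rad/s, ζ = 0.653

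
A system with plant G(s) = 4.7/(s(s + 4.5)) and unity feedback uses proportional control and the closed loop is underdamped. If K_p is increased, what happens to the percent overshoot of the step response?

increase

Characteristic equation s² + 4.5s + K_p·4.7 = 0: raising K_p raises ω_n while 2ζω_n = 4.5 is fixed, so ζ falls and overshoot grows.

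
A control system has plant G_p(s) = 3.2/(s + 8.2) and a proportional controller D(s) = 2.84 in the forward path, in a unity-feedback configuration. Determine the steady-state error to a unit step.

The loop is type 0. Static position error constant K_pos = D(0)·G_p(0) = 2.84·0.3902 = 1.108.
Steady-state error to a unit step: e_ss = 1/(1+K_pos) = 1/2.108 = 0.474.

0.474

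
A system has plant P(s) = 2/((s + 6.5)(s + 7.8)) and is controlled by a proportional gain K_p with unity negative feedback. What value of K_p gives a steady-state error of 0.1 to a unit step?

K_p = 228

For a type-0 loop with proportional control, e_ss = 1/(1 + K_p·P(0)).
P(0) = 0.03945. Require 1/(1 + K_p·0.03945) = 0.1, so 1 + 0.03945·K_p = 10.
K_p = (10 − 1)/0.03945 = 228.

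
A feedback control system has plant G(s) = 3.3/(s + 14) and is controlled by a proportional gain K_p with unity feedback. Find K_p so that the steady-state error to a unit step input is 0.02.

K_p = 208

The loop is type 0, so e_ss(step) = 1/(1 + K_pos) with K_pos = K_p·G(0).
G(0) = 0.2357. Require 1/(1 + K_p·0.2357) = 0.02, so 1 + 0.2357·K_p = 50.
K_p = (50 − 1)/0.2357 = 208.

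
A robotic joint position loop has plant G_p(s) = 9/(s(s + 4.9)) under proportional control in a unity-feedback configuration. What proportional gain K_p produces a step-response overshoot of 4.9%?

From %OS = 100·exp(−πζ/√(1−ζ²)) = 4.9%, ζ = −ln(0.049)/√(π²+ln²(0.049)) = 0.6925.
Characteristic equation s² + 4.9s + 9K_p = 0 gives ζ = 4.9/(2√(9K_p)).
Setting ζ = 0.6925: √(9K_p) = 4.9/(2·0.6925) = 3.538, so K_p = 12.52/9 = 1.39.

K_p = 1.39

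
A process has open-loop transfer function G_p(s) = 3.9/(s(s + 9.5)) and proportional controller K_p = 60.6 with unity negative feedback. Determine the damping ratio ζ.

ζ = 0.309

With unity feedback the closed-loop characteristic equation is s² + 9.5s + 60.6·3.9 = s² + 9.5s + 236.3 = 0.
So ω_n² = 236.3 ⇒ ω_n = 15.37 rad/s, and ζ = 9.5/(2ω_n) = 0.309.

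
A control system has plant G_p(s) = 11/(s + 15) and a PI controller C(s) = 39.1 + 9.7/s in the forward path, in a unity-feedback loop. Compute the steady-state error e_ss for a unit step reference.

0

The open loop C(s)G_p(s) has a pole at the origin (type 1), so the static position error constant is infinite and e_ss = 1/(1+∞) = 0.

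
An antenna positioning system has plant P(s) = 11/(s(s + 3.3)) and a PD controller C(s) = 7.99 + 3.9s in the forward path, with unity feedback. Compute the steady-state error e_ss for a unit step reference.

0

The open loop C(s)P(s) has a pole at the origin (type 1), so the static position error constant is infinite and e_ss = 1/(1+∞) = 0.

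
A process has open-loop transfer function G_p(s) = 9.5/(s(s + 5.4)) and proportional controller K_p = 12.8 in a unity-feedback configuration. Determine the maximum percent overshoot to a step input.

Closed-loop characteristic equation: s² + 5.4s + 121.6 = 0, so ω_n = 11.03 rad/s and ζ = 5.4/(2·11.03) = 0.2448.
%OS = 100·exp(−πζ/√(1−ζ²)) = 100·exp(−π·0.2448/√0.94) = 45.2%.

45.2%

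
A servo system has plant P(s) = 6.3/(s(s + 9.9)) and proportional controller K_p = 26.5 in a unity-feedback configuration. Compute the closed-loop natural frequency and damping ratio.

1 + K_p·P(s) = 0 gives s² + 9.9s + 166.9 = 0.
So ω_n² = 166.9 ⇒ ω_n = 12.92 rad/s, and ζ = 9.9/(2ω_n) = 0.383.

ω_n = 12.9 rad/s, ζ = 0.383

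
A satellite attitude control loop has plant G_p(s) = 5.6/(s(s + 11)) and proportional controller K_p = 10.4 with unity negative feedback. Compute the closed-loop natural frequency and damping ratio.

ω_n = 7.63 rad/s, ζ = 0.721

With unity feedback the closed-loop characteristic equation is s² + 11s + 10.4·5.6 = s² + 11s + 58.24 = 0.
So ω_n² = 58.24 ⇒ ω_n = 7.632 rad/s, and ζ = 11/(2ω_n) = 0.721.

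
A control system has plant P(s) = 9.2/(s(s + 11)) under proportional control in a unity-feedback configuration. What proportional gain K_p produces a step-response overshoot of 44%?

From %OS = 100·exp(−πζ/√(1−ζ²)) = 44%, ζ = −ln(0.44)/√(π²+ln²(0.44)) = 0.2528.
Characteristic equation s² + 11s + 9.2K_p = 0 gives ζ = 11/(2√(9.2K_p)).
Setting ζ = 0.2528: √(9.2K_p) = 11/(2·0.2528) = 21.75, so K_p = 473.2/9.2 = 51.4.

K_p = 51.4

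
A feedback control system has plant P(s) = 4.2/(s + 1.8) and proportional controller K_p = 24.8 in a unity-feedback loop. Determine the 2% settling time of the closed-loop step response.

T_s ≈ 0.0378 s

Closed-loop transfer function: T(s) = K_p·P(s)/(1 + K_p·P(s)) = 104.2/(s + 1.8 + 104.2) = 104.2/(s + 106).
Time constant τ = 1/106 = 0.009438 s, so the 2% settling time is about 4τ = 0.0378 s.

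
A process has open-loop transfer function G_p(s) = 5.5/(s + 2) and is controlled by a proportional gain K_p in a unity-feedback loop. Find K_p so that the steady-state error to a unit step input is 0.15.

Steady-state error for a unit step on this type-0 loop is 1/(1 + K_p·G_p(0)).
G_p(0) = 2.75. Require 1/(1 + K_p·2.75) = 0.15, so 1 + 2.75·K_p = 6.667.
K_p = (6.667 − 1)/2.75 = 2.06.

K_p = 2.06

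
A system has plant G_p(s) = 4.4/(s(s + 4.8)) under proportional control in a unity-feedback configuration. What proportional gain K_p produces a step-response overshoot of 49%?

From %OS = 100·exp(−πζ/√(1−ζ²)) = 49%, ζ = −ln(0.49)/√(π²+ln²(0.49)) = 0.2214.
Characteristic equation s² + 4.8s + 4.4K_p = 0 gives ζ = 4.8/(2√(4.4K_p)).
Setting ζ = 0.2214: √(4.4K_p) = 4.8/(2·0.2214) = 10.84, so K_p = 117.5/4.4 = 26.7.

K_p = 26.7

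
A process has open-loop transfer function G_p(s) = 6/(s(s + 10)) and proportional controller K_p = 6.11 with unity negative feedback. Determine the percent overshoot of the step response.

1.01%

From 1 + K_pG_p(s) = 0: s² + 10s + 36.66 = 0 ⇒ ω_n = 6.055, ζ = 0.8258.
%OS = 100·exp(−πζ/√(1−ζ²)) = 100·exp(−π·0.8258/√0.3181) = 1.01%.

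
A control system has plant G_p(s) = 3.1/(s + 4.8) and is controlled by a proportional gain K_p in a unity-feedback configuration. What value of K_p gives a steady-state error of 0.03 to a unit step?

Steady-state error for a unit step on this type-0 loop is 1/(1 + K_p·G_p(0)).
G_p(0) = 0.6458. Require 1/(1 + K_p·0.6458) = 0.03, so 1 + 0.6458·K_p = 33.33.
K_p = (33.33 − 1)/0.6458 = 50.1.

K_p = 50.1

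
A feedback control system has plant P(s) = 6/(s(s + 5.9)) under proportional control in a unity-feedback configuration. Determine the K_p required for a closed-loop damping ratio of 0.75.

K_p = 2.58

Closed-loop characteristic equation: s² + 5.9s + K_p·6 = 0.
So ω_n = √(6K_p) and 2ζω_n = 5.9, giving ζ = 5.9/(2√(6K_p)).
Setting ζ = 0.75: √(6K_p) = 5.9/(2·0.75) = 3.933, so K_p = 15.47/6 = 2.58.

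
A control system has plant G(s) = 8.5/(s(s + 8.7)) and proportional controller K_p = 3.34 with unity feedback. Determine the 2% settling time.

T_s ≈ 0.92 s

Closed-loop characteristic equation: s² + 8.7s + 28.39 = 0, so ω_n = 5.328 rad/s and ζ = 8.7/(2·5.328) = 0.8164.
2% settling time T_s ≈ 4/(ζω_n) = 4/4.35 = 0.92 s.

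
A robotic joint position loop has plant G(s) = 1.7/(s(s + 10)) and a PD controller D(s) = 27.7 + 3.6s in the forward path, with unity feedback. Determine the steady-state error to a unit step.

The open loop D(s)G(s) has a pole at the origin (type 1), so the static position error constant is infinite and e_ss = 1/(1+∞) = 0.

0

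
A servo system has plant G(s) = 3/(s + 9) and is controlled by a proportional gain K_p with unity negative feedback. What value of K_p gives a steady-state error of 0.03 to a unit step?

For a type-0 loop with proportional control, e_ss = 1/(1 + K_p·G(0)).
G(0) = 0.3333. Require 1/(1 + K_p·0.3333) = 0.03, so 1 + 0.3333·K_p = 33.33.
K_p = (33.33 − 1)/0.3333 = 97.

K_p = 97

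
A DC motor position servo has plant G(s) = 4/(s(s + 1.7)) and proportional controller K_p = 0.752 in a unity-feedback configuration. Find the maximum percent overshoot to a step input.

17.1%

The closed-loop denominator s² + 1.7s + 3.008 gives ω_n = √3.008 = 1.734 and ζ = 1.7/(2ω_n) = 0.4901.
%OS = 100·exp(−πζ/√(1−ζ²)) = 100·exp(−π·0.4901/√0.7598) = 17.1%.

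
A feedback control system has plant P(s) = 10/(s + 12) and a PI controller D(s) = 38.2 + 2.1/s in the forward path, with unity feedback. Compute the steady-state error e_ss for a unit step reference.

The open loop D(s)P(s) has a pole at the origin (type 1), so the static position error constant is infinite and e_ss = 1/(1+∞) = 0.

0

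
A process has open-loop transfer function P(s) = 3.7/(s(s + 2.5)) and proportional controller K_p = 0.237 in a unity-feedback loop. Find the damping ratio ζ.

ζ = 1.33

1 + K_p·P(s) = 0 gives s² + 2.5s + 0.8769 = 0.
Matching s² + 2ζω_n s + ω_n²: ω_n = √0.8769 = 0.9364 rad/s and 2ζω_n = 2.5, so ζ = 2.5/(2·0.9364) = 1.33.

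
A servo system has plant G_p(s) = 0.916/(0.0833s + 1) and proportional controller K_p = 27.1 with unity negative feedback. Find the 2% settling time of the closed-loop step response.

Closed loop: T(s) = K_p·G_p/(1+K_p·G_p) = 24.82/(0.0833s + 1 + 24.82), with pole at s = −(1 + 24.82)/0.0833 = −310.
τ = 1/310 = 0.003226 s, so 2% settling time ≈ 4τ = 0.0129 s.

T_s ≈ 0.0129 s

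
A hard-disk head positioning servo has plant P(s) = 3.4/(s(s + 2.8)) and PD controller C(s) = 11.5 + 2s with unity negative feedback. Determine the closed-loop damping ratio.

Forward path: (11.5 + 2s)·3.4/(s(s+2.8)). The closed-loop characteristic equation is s² + (2.8 + 3.4·2)s + 3.4·11.5 = 0.
That is s² + 9.6s + 39.1 = 0, so ω_n = 6.253 rad/s and ζ = 9.6/(2·6.253) = 0.7676.

ζ = 0.768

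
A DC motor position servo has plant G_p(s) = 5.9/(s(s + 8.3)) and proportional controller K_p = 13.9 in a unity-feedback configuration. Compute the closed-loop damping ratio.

The closed-loop denominator is s(s+8.3) + 13.9·5.9 = s² + 8.3s + 82.01.
So ω_n² = 82.01 ⇒ ω_n = 9.056 rad/s, and ζ = 8.3/(2ω_n) = 0.458.

ζ = 0.458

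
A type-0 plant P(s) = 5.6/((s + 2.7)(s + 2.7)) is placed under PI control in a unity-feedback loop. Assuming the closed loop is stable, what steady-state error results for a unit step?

0

The PI controller's integrator makes the forward path type 1, so e_ss to a step is zero.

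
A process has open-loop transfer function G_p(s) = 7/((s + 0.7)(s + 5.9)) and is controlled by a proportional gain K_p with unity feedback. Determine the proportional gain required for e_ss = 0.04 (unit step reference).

Steady-state error for a unit step on this type-0 loop is 1/(1 + K_p·G_p(0)).
G_p(0) = 1.695. Require 1/(1 + K_p·1.695) = 0.04, so 1 + 1.695·K_p = 25.
K_p = (25 − 1)/1.695 = 14.2.

K_p = 14.2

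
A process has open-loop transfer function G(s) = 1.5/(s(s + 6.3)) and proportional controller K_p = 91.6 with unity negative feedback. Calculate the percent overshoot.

From 1 + K_pG(s) = 0: s² + 6.3s + 137.4 = 0 ⇒ ω_n = 11.72, ζ = 0.2687.
%OS = 100·exp(−πζ/√(1−ζ²)) = 100·exp(−π·0.2687/√0.9278) = 41.6%.

41.6%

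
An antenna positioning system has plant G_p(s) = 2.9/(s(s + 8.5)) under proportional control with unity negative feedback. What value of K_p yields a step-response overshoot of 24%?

From %OS = 100·exp(−πζ/√(1−ζ²)) = 24%, ζ = −ln(0.24)/√(π²+ln²(0.24)) = 0.4136.
Characteristic equation s² + 8.5s + 2.9K_p = 0 gives ζ = 8.5/(2√(2.9K_p)).
Setting ζ = 0.4136: √(2.9K_p) = 8.5/(2·0.4136) = 10.28, so K_p = 105.6/2.9 = 36.4.

K_p = 36.4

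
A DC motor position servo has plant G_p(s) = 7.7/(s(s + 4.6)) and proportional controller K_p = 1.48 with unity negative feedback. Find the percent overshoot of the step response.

The closed-loop denominator s² + 4.6s + 11.4 gives ω_n = √11.4 = 3.376 and ζ = 4.6/(2ω_n) = 0.6813.
%OS = 100·exp(−πζ/√(1−ζ²)) = 100·exp(−π·0.6813/√0.5358) = 5.37%.

5.37%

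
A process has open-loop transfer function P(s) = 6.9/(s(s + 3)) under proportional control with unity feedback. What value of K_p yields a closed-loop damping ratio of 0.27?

K_p = 4.47

Closed-loop characteristic equation: s² + 3s + K_p·6.9 = 0.
So ω_n = √(6.9K_p) and 2ζω_n = 3, giving ζ = 3/(2√(6.9K_p)).
Setting ζ = 0.27: √(6.9K_p) = 3/(2·0.27) = 5.556, so K_p = 30.86/6.9 = 4.47.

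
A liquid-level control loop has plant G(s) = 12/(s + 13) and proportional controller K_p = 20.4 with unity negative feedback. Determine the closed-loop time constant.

Closed-loop transfer function: T(s) = K_p·G(s)/(1 + K_p·G(s)) = 244.8/(s + 13 + 244.8) = 244.8/(s + 257.8).
Time constant τ = 1/257.8 = 0.00388 s.

τ = 0.00388 s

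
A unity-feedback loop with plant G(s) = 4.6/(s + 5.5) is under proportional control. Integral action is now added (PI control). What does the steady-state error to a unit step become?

0

The integrator makes K_pos = lim_{s→0} C(s)G(s) infinite, so e_ss = 1/(1+K_pos) = 0.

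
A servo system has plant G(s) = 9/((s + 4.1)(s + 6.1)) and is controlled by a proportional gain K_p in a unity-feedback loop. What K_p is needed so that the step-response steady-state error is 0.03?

Steady-state error for a unit step on this type-0 loop is 1/(1 + K_p·G(0)).
G(0) = 0.3599. Require 1/(1 + K_p·0.3599) = 0.03, so 1 + 0.3599·K_p = 33.33.
K_p = (33.33 − 1)/0.3599 = 89.9.

K_p = 89.9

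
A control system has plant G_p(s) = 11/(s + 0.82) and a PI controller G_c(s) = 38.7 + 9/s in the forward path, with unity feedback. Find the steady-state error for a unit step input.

The open loop G_c(s)G_p(s) has a pole at the origin (type 1), so the static position error constant is infinite and e_ss = 1/(1+∞) = 0.

0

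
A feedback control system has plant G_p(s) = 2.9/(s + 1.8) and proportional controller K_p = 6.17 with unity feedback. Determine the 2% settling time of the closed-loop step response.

T_s ≈ 0.203 s

Closed-loop transfer function: T(s) = K_p·G_p(s)/(1 + K_p·G_p(s)) = 17.89/(s + 1.8 + 17.89) = 17.89/(s + 19.69).
Time constant τ = 1/19.69 = 0.05078 s, so the 2% settling time is about 4τ = 0.203 s.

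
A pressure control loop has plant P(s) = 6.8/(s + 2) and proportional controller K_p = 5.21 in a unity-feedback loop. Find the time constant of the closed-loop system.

Closed-loop transfer function: T(s) = K_p·P(s)/(1 + K_p·P(s)) = 35.43/(s + 2 + 35.43) = 35.43/(s + 37.43).
Time constant τ = 1/37.43 = 0.0267 s.

τ = 0.0267 s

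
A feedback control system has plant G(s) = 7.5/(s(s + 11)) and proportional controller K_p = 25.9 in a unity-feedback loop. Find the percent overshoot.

The closed-loop denominator s² + 11s + 194.2 gives ω_n = √194.2 = 13.94 and ζ = 11/(2ω_n) = 0.3946.
%OS = 100·exp(−πζ/√(1−ζ²)) = 100·exp(−π·0.3946/√0.8443) = 25.9%.

25.9%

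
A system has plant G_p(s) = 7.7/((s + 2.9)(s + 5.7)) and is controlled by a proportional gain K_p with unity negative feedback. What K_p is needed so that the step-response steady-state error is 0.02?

The loop is type 0, so e_ss(step) = 1/(1 + K_pos) with K_pos = K_p·G_p(0).
G_p(0) = 0.4658. Require 1/(1 + K_p·0.4658) = 0.02, so 1 + 0.4658·K_p = 50.
K_p = (50 − 1)/0.4658 = 105.

K_p = 105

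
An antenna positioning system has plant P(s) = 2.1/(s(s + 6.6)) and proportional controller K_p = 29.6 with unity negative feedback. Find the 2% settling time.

From 1 + K_pP(s) = 0: s² + 6.6s + 62.16 = 0 ⇒ ω_n = 7.884, ζ = 0.4186.
2% settling time T_s ≈ 4/(ζω_n) = 4/3.3 = 1.21 s.

T_s ≈ 1.21 s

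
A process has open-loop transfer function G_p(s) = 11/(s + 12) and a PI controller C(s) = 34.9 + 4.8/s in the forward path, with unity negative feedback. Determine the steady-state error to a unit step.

The open loop C(s)G_p(s) has a pole at the origin (type 1), so the static position error constant is infinite and e_ss = 1/(1+∞) = 0.

0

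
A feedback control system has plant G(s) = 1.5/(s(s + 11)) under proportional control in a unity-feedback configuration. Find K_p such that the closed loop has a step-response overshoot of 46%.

K_p = 350

From %OS = 100·exp(−πζ/√(1−ζ²)) = 46%, ζ = −ln(0.46)/√(π²+ln²(0.46)) = 0.24.
Characteristic equation s² + 11s + 1.5K_p = 0 gives ζ = 11/(2√(1.5K_p)).
Setting ζ = 0.24: √(1.5K_p) = 11/(2·0.24) = 22.92, so K_p = 525.4/1.5 = 350.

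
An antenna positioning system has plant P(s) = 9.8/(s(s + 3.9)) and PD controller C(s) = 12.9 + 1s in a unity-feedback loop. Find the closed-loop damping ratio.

ζ = 0.609

Forward path: (12.9 + 1s)·9.8/(s(s+3.9)). The closed-loop characteristic equation is s² + (3.9 + 9.8·1)s + 9.8·12.9 = 0.
That is s² + 13.7s + 126.4 = 0, so ω_n = 11.24 rad/s and ζ = 13.7/(2·11.24) = 0.6092.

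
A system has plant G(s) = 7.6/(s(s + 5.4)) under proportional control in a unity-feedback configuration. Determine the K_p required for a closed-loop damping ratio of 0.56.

Closed-loop characteristic equation: s² + 5.4s + K_p·7.6 = 0.
So ω_n = √(7.6K_p) and 2ζω_n = 5.4, giving ζ = 5.4/(2√(7.6K_p)).
Setting ζ = 0.56: √(7.6K_p) = 5.4/(2·0.56) = 4.821, so K_p = 23.25/7.6 = 3.06.

K_p = 3.06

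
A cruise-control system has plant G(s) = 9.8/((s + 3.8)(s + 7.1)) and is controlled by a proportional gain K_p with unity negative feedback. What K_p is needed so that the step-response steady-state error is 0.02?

The loop is type 0, so e_ss(step) = 1/(1 + K_pos) with K_pos = K_p·G(0).
G(0) = 0.3632. Require 1/(1 + K_p·0.3632) = 0.02, so 1 + 0.3632·K_p = 50.
K_p = (50 − 1)/0.3632 = 135.

K_p = 135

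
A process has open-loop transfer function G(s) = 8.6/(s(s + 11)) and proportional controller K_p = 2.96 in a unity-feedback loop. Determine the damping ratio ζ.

ζ = 1.09

The closed-loop denominator is s(s+11) + 2.96·8.6 = s² + 11s + 25.46.
Matching s² + 2ζω_n s + ω_n²: ω_n = √25.46 = 5.045 rad/s and 2ζω_n = 11, so ζ = 11/(2·5.045) = 1.09.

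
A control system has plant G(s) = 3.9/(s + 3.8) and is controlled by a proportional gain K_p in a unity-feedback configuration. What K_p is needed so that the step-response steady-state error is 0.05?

For a type-0 loop with proportional control, e_ss = 1/(1 + K_p·G(0)).
G(0) = 1.026. Require 1/(1 + K_p·1.026) = 0.05, so 1 + 1.026·K_p = 20.
K_p = (20 − 1)/1.026 = 18.5.

K_p = 18.5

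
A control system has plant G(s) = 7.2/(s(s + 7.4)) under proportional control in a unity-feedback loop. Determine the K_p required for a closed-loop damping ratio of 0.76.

Closed-loop characteristic equation: s² + 7.4s + K_p·7.2 = 0.
So ω_n = √(7.2K_p) and 2ζω_n = 7.4, giving ζ = 7.4/(2√(7.2K_p)).
Setting ζ = 0.76: √(7.2K_p) = 7.4/(2·0.76) = 4.868, so K_p = 23.7/7.2 = 3.29.

K_p = 3.29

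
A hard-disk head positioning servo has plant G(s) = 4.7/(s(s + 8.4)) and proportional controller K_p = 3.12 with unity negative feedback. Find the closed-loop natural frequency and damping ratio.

ω_n = 3.83 rad/s, ζ = 1.1

The closed-loop denominator is s(s+8.4) + 3.12·4.7 = s² + 8.4s + 14.66.
So ω_n² = 14.66 ⇒ ω_n = 3.829 rad/s, and ζ = 8.4/(2ω_n) = 1.1.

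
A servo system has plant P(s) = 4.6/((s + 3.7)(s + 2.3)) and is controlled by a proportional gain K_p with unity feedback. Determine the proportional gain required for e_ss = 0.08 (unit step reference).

For a type-0 loop with proportional control, e_ss = 1/(1 + K_p·P(0)).
P(0) = 0.5405. Require 1/(1 + K_p·0.5405) = 0.08, so 1 + 0.5405·K_p = 12.5.
K_p = (12.5 − 1)/0.5405 = 21.3.

K_p = 21.3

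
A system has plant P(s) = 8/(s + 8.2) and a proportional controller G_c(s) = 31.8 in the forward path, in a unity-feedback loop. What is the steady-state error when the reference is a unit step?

The loop is type 0. Static position error constant K_pos = G_c(0)·P(0) = 31.8·0.9756 = 31.02.
Steady-state error to a unit step: e_ss = 1/(1+K_pos) = 1/32.02 = 0.0312.

0.0312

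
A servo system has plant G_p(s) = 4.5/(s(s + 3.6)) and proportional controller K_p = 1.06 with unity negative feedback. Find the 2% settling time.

From 1 + K_pG_p(s) = 0: s² + 3.6s + 4.77 = 0 ⇒ ω_n = 2.184, ζ = 0.8242.
2% settling time T_s ≈ 4/(ζω_n) = 4/1.8 = 2.22 s.

T_s ≈ 2.22 s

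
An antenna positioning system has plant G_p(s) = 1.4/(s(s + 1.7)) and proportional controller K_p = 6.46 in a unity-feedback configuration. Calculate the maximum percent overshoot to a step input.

39.6%

Closed-loop characteristic equation: s² + 1.7s + 9.044 = 0, so ω_n = 3.007 rad/s and ζ = 1.7/(2·3.007) = 0.2826.
%OS = 100·exp(−πζ/√(1−ζ²)) = 100·exp(−π·0.2826/√0.9201) = 39.6%.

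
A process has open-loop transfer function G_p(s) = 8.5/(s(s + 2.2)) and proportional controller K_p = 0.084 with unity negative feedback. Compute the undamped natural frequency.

ω_n = 0.845 rad/s

The closed-loop denominator is s(s+2.2) + 0.084·8.5 = s² + 2.2s + 0.714.
Matching s² + 2ζω_n s + ω_n²: ω_n = √0.714 = 0.845 rad/s and 2ζω_n = 2.2, so ζ = 2.2/(2·0.845) = 1.3.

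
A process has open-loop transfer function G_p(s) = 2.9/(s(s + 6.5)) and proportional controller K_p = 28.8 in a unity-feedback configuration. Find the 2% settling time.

Closed-loop characteristic equation: s² + 6.5s + 83.52 = 0, so ω_n = 9.139 rad/s and ζ = 6.5/(2·9.139) = 0.3556.
2% settling time T_s ≈ 4/(ζω_n) = 4/3.25 = 1.23 s.

T_s ≈ 1.23 s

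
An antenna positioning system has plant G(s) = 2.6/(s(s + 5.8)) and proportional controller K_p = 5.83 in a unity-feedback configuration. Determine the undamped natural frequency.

ω_n = 3.89 rad/s

The closed-loop denominator is s(s+5.8) + 5.83·2.6 = s² + 5.8s + 15.16.
So ω_n² = 15.16 ⇒ ω_n = 3.893 rad/s, and ζ = 5.8/(2ω_n) = 0.745.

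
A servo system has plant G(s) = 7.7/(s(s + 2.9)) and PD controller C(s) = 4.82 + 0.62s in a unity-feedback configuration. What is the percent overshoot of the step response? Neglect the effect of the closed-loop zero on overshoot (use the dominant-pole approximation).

Forward path: (4.82 + 0.62s)·7.7/(s(s+2.9)). The closed-loop characteristic equation is s² + (2.9 + 7.7·0.62)s + 7.7·4.82 = 0.
That is s² + 7.674s + 37.11 = 0, so ω_n = 6.092 rad/s and ζ = 7.674/(2·6.092) = 0.6298.
%OS = 100·exp(−πζ/√(1−ζ²)) = 7.83%.

7.83%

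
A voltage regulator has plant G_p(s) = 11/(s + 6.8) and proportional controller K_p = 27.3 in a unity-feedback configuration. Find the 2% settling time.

T_s ≈ 0.013 s

Closed-loop transfer function: T(s) = K_p·G_p(s)/(1 + K_p·G_p(s)) = 300.3/(s + 6.8 + 300.3) = 300.3/(s + 307.1).
Time constant τ = 1/307.1 = 0.003256 s, so the 2% settling time is about 4τ = 0.013 s.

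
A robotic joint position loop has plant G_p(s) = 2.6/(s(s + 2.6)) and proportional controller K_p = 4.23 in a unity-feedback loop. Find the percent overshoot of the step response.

26.2%

Closed-loop characteristic equation: s² + 2.6s + 11 = 0, so ω_n = 3.316 rad/s and ζ = 2.6/(2·3.316) = 0.392.
%OS = 100·exp(−πζ/√(1−ζ²)) = 100·exp(−π·0.392/√0.8463) = 26.2%.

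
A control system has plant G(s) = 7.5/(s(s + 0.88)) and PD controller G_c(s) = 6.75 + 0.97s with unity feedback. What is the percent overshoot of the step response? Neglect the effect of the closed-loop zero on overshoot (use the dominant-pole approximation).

Forward path: (6.75 + 0.97s)·7.5/(s(s+0.88)). The closed-loop characteristic equation is s² + (0.88 + 7.5·0.97)s + 7.5·6.75 = 0.
That is s² + 8.155s + 50.62 = 0, so ω_n = 7.115 rad/s and ζ = 8.155/(2·7.115) = 0.5731.
%OS = 100·exp(−πζ/√(1−ζ²)) = 11.1%.

11.1%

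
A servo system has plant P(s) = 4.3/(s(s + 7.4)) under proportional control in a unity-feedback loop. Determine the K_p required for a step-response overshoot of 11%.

K_p = 9.63

From %OS = 100·exp(−πζ/√(1−ζ²)) = 11%, ζ = −ln(0.11)/√(π²+ln²(0.11)) = 0.5749.
Characteristic equation s² + 7.4s + 4.3K_p = 0 gives ζ = 7.4/(2√(4.3K_p)).
Setting ζ = 0.5749: √(4.3K_p) = 7.4/(2·0.5749) = 6.436, so K_p = 41.42/4.3 = 9.63.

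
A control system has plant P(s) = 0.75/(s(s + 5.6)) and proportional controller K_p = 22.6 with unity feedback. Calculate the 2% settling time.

T_s ≈ 1.43 s

From 1 + K_pP(s) = 0: s² + 5.6s + 16.95 = 0 ⇒ ω_n = 4.117, ζ = 0.6801.
2% settling time T_s ≈ 4/(ζω_n) = 4/2.8 = 1.43 s.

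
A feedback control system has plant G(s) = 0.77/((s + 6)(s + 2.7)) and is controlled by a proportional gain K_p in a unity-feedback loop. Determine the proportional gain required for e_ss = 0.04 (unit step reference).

Steady-state error for a unit step on this type-0 loop is 1/(1 + K_p·G(0)).
G(0) = 0.04753. Require 1/(1 + K_p·0.04753) = 0.04, so 1 + 0.04753·K_p = 25.
K_p = (25 − 1)/0.04753 = 505.

K_p = 505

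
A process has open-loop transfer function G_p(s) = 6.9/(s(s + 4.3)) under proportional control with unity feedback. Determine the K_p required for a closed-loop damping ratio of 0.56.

Closed-loop characteristic equation: s² + 4.3s + K_p·6.9 = 0.
So ω_n = √(6.9K_p) and 2ζω_n = 4.3, giving ζ = 4.3/(2√(6.9K_p)).
Setting ζ = 0.56: √(6.9K_p) = 4.3/(2·0.56) = 3.839, so K_p = 14.74/6.9 = 2.14.

K_p = 2.14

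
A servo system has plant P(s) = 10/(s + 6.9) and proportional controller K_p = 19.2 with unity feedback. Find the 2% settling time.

T_s ≈ 0.0201 s

Closed-loop transfer function: T(s) = K_p·P(s)/(1 + K_p·P(s)) = 192/(s + 6.9 + 192) = 192/(s + 198.9).
Time constant τ = 1/198.9 = 0.005028 s, so the 2% settling time is about 4τ = 0.0201 s.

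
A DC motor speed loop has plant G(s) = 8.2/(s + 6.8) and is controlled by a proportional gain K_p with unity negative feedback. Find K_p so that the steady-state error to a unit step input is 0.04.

The loop is type 0, so e_ss(step) = 1/(1 + K_pos) with K_pos = K_p·G(0).
G(0) = 1.206. Require 1/(1 + K_p·1.206) = 0.04, so 1 + 1.206·K_p = 25.
K_p = (25 − 1)/1.206 = 19.9.

K_p = 19.9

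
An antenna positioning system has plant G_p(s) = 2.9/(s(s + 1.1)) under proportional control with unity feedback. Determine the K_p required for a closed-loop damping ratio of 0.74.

K_p = 0.19

Closed-loop characteristic equation: s² + 1.1s + K_p·2.9 = 0.
So ω_n = √(2.9K_p) and 2ζω_n = 1.1, giving ζ = 1.1/(2√(2.9K_p)).
Setting ζ = 0.74: √(2.9K_p) = 1.1/(2·0.74) = 0.7432, so K_p = 0.5524/2.9 = 0.19.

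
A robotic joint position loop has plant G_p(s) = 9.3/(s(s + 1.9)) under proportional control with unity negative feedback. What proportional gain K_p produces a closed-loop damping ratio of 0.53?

Closed-loop characteristic equation: s² + 1.9s + K_p·9.3 = 0.
So ω_n = √(9.3K_p) and 2ζω_n = 1.9, giving ζ = 1.9/(2√(9.3K_p)).
Setting ζ = 0.53: √(9.3K_p) = 1.9/(2·0.53) = 1.792, so K_p = 3.213/9.3 = 0.345.

K_p = 0.345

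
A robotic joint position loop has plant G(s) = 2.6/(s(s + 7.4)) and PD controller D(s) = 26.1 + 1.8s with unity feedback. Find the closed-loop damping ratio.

ζ = 0.733

Forward path: (26.1 + 1.8s)·2.6/(s(s+7.4)). The closed-loop characteristic equation is s² + (7.4 + 2.6·1.8)s + 2.6·26.1 = 0.
That is s² + 12.08s + 67.86 = 0, so ω_n = 8.238 rad/s and ζ = 12.08/(2·8.238) = 0.7332.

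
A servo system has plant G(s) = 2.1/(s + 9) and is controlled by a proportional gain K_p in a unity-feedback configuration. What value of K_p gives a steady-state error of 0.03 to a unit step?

For a type-0 loop with proportional control, e_ss = 1/(1 + K_p·G(0)).
G(0) = 0.2333. Require 1/(1 + K_p·0.2333) = 0.03, so 1 + 0.2333·K_p = 33.33.
K_p = (33.33 − 1)/0.2333 = 139.

K_p = 139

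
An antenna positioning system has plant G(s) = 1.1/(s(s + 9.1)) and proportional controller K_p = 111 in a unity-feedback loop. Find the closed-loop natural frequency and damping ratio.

The closed-loop denominator is s(s+9.1) + 111·1.1 = s² + 9.1s + 122.1.
So ω_n² = 122.1 ⇒ ω_n = 11.05 rad/s, and ζ = 9.1/(2ω_n) = 0.412.

ω_n = 11 rad/s, ζ = 0.412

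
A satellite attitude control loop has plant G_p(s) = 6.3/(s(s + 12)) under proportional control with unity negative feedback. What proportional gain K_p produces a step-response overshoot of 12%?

K_p = 18.3

From %OS = 100·exp(−πζ/√(1−ζ²)) = 12%, ζ = −ln(0.12)/√(π²+ln²(0.12)) = 0.5594.
Characteristic equation s² + 12s + 6.3K_p = 0 gives ζ = 12/(2√(6.3K_p)).
Setting ζ = 0.5594: √(6.3K_p) = 12/(2·0.5594) = 10.73, so K_p = 115/6.3 = 18.3.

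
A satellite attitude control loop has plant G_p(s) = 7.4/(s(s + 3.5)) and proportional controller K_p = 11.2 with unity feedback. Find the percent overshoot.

54%

The closed-loop denominator s² + 3.5s + 82.88 gives ω_n = √82.88 = 9.104 and ζ = 3.5/(2ω_n) = 0.1922.
%OS = 100·exp(−πζ/√(1−ζ²)) = 100·exp(−π·0.1922/√0.963) = 54%.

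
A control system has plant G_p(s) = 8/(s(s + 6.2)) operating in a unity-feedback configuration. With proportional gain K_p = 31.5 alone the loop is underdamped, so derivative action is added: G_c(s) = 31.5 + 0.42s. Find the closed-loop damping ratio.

ζ = 0.301

Forward path: (31.5 + 0.42s)·8/(s(s+6.2)). The closed-loop characteristic equation is s² + (6.2 + 8·0.42)s + 8·31.5 = 0.
That is s² + 9.56s + 252 = 0, so ω_n = 15.87 rad/s and ζ = 9.56/(2·15.87) = 0.3011.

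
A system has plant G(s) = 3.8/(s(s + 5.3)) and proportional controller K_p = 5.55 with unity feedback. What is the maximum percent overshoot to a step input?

The closed-loop denominator s² + 5.3s + 21.09 gives ω_n = √21.09 = 4.592 and ζ = 5.3/(2ω_n) = 0.577.
%OS = 100·exp(−πζ/√(1−ζ²)) = 100·exp(−π·0.577/√0.667) = 10.9%.

10.9%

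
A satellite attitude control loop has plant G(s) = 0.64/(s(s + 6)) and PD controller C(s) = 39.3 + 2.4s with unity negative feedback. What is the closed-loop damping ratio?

ζ = 0.751

Forward path: (39.3 + 2.4s)·0.64/(s(s+6)). The closed-loop characteristic equation is s² + (6 + 0.64·2.4)s + 0.64·39.3 = 0.
That is s² + 7.536s + 25.15 = 0, so ω_n = 5.015 rad/s and ζ = 7.536/(2·5.015) = 0.7513.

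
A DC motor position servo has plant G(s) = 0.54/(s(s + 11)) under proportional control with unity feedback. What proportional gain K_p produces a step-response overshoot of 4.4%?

From %OS = 100·exp(−πζ/√(1−ζ²)) = 4.4%, ζ = −ln(0.044)/√(π²+ln²(0.044)) = 0.7051.
Characteristic equation s² + 11s + 0.54K_p = 0 gives ζ = 11/(2√(0.54K_p)).
Setting ζ = 0.7051: √(0.54K_p) = 11/(2·0.7051) = 7.801, so K_p = 60.85/0.54 = 113.

K_p = 113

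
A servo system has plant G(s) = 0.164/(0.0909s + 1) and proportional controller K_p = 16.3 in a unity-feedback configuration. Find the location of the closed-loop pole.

s = -40.41

Closed loop: T(s) = K_p·G/(1+K_p·G) = 2.673/(0.0909s + 1 + 2.673), with pole at s = −(1 + 2.673)/0.0909 = −40.41.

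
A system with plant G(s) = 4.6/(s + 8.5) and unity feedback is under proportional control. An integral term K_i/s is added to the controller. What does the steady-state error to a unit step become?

The integrator makes K_pos = lim_{s→0} C(s)G(s) infinite, so e_ss = 1/(1+K_pos) = 0.

0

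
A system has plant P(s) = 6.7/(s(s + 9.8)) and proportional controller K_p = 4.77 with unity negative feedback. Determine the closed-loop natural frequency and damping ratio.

With unity feedback the closed-loop characteristic equation is s² + 9.8s + 4.77·6.7 = s² + 9.8s + 31.96 = 0.
So ω_n² = 31.96 ⇒ ω_n = 5.653 rad/s, and ζ = 9.8/(2ω_n) = 0.867.

ω_n = 5.65 rad/s, ζ = 0.867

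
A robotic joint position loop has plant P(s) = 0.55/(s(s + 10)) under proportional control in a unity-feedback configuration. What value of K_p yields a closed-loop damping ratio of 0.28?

Closed-loop characteristic equation: s² + 10s + K_p·0.55 = 0.
So ω_n = √(0.55K_p) and 2ζω_n = 10, giving ζ = 10/(2√(0.55K_p)).
Setting ζ = 0.28: √(0.55K_p) = 10/(2·0.28) = 17.86, so K_p = 318.9/0.55 = 580.

K_p = 580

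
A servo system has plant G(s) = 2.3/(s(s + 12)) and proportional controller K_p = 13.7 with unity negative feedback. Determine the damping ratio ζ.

ζ = 1.07

1 + K_p·G(s) = 0 gives s² + 12s + 31.51 = 0.
Matching s² + 2ζω_n s + ω_n²: ω_n = √31.51 = 5.613 rad/s and 2ζω_n = 12, so ζ = 12/(2·5.613) = 1.07.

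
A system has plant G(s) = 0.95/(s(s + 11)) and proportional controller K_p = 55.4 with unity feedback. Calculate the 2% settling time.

T_s ≈ 0.727 s

The closed-loop denominator s² + 11s + 52.63 gives ω_n = √52.63 = 7.255 and ζ = 11/(2ω_n) = 0.7581.
2% settling time T_s ≈ 4/(ζω_n) = 4/5.5 = 0.727 s.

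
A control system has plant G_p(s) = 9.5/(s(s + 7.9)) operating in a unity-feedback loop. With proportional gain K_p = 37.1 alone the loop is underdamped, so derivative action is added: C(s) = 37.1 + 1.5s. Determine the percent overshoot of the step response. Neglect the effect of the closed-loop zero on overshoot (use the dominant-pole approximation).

10.1%

Forward path: (37.1 + 1.5s)·9.5/(s(s+7.9)). The closed-loop characteristic equation is s² + (7.9 + 9.5·1.5)s + 9.5·37.1 = 0.
That is s² + 22.15s + 352.4 = 0, so ω_n = 18.77 rad/s and ζ = 22.15/(2·18.77) = 0.5899.
%OS = 100·exp(−πζ/√(1−ζ²)) = 10.1%.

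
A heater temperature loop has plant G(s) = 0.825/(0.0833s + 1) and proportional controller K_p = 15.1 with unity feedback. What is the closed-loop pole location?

s = -161.6

Closed loop: T(s) = K_p·G/(1+K_p·G) = 12.46/(0.0833s + 1 + 12.46), with pole at s = −(1 + 12.46)/0.0833 = −161.6.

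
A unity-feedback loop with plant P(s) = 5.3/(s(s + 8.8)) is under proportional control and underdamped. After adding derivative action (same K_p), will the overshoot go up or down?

With PD the characteristic equation becomes s² + (a + K·K_d)s + K·K_p = 0; the damping term grows, ζ rises, overshoot falls.

decrease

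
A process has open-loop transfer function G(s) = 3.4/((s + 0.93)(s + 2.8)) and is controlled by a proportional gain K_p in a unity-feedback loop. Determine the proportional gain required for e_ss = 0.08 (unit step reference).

The loop is type 0, so e_ss(step) = 1/(1 + K_pos) with K_pos = K_p·G(0).
G(0) = 1.306. Require 1/(1 + K_p·1.306) = 0.08, so 1 + 1.306·K_p = 12.5.
K_p = (12.5 − 1)/1.306 = 8.81.

K_p = 8.81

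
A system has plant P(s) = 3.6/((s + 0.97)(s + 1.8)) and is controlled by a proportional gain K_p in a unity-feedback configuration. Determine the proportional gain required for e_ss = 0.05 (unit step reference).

Steady-state error for a unit step on this type-0 loop is 1/(1 + K_p·P(0)).
P(0) = 2.062. Require 1/(1 + K_p·2.062) = 0.05, so 1 + 2.062·K_p = 20.
K_p = (20 − 1)/2.062 = 9.21.

K_p = 9.21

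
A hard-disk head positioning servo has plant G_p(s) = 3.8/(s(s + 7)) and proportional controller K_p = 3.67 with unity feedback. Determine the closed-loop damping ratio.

ζ = 0.937

1 + K_p·G_p(s) = 0 gives s² + 7s + 13.95 = 0.
So ω_n² = 13.95 ⇒ ω_n = 3.734 rad/s, and ζ = 7/(2ω_n) = 0.937.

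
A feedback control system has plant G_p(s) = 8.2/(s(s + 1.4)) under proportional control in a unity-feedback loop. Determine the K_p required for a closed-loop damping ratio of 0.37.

K_p = 0.436

Closed-loop characteristic equation: s² + 1.4s + K_p·8.2 = 0.
So ω_n = √(8.2K_p) and 2ζω_n = 1.4, giving ζ = 1.4/(2√(8.2K_p)).
Setting ζ = 0.37: √(8.2K_p) = 1.4/(2·0.37) = 1.892, so K_p = 3.579/8.2 = 0.436.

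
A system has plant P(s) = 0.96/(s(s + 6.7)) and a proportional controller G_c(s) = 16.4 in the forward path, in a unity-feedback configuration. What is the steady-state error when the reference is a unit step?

The open loop G_c(s)P(s) has a pole at the origin (type 1), so the static position error constant is infinite and e_ss = 1/(1+∞) = 0.

0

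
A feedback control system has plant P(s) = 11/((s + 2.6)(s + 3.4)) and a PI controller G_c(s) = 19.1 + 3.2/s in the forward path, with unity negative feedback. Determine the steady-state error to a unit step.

0

The open loop G_c(s)P(s) has a pole at the origin (type 1), so the static position error constant is infinite and e_ss = 1/(1+∞) = 0.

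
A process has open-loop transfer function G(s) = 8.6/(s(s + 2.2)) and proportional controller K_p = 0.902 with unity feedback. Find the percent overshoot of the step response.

The closed-loop denominator s² + 2.2s + 7.757 gives ω_n = √7.757 = 2.785 and ζ = 2.2/(2ω_n) = 0.3949.
%OS = 100·exp(−πζ/√(1−ζ²)) = 100·exp(−π·0.3949/√0.844) = 25.9%.

25.9%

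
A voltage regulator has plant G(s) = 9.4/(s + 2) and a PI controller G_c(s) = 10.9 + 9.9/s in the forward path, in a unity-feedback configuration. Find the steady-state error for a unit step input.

0

The open loop G_c(s)G(s) has a pole at the origin (type 1), so the static position error constant is infinite and e_ss = 1/(1+∞) = 0.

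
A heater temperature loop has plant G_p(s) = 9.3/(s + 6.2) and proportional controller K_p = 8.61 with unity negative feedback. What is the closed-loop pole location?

s = -86.27

Closed-loop transfer function: T(s) = K_p·G_p(s)/(1 + K_p·G_p(s)) = 80.07/(s + 6.2 + 80.07) = 80.07/(s + 86.27).
The closed-loop pole is at s = −86.27.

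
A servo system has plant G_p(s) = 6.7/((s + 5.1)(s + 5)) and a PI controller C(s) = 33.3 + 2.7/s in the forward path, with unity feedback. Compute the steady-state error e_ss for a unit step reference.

The open loop C(s)G_p(s) has a pole at the origin (type 1), so the static position error constant is infinite and e_ss = 1/(1+∞) = 0.

0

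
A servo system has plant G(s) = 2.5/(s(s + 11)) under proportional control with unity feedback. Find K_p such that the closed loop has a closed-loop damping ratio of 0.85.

Closed-loop characteristic equation: s² + 11s + K_p·2.5 = 0.
So ω_n = √(2.5K_p) and 2ζω_n = 11, giving ζ = 11/(2√(2.5K_p)).
Setting ζ = 0.85: √(2.5K_p) = 11/(2·0.85) = 6.471, so K_p = 41.87/2.5 = 16.7.

K_p = 16.7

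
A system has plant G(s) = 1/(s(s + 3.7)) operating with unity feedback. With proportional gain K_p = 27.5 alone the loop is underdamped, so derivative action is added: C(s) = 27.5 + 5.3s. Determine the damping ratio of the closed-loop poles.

ζ = 0.858

Forward path: (27.5 + 5.3s)·1/(s(s+3.7)). The closed-loop characteristic equation is s² + (3.7 + 1·5.3)s + 1·27.5 = 0.
That is s² + 9s + 27.5 = 0, so ω_n = 5.244 rad/s and ζ = 9/(2·5.244) = 0.8581.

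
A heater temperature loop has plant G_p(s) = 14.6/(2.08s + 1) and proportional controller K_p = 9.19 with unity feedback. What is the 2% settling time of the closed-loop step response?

Closed loop: T(s) = K_p·G_p/(1+K_p·G_p) = 134.2/(2.08s + 1 + 134.2), with pole at s = −(1 + 134.2)/2.08 = −64.99.
τ = 1/64.99 = 0.01539 s, so 2% settling time ≈ 4τ = 0.0616 s.

T_s ≈ 0.0616 s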